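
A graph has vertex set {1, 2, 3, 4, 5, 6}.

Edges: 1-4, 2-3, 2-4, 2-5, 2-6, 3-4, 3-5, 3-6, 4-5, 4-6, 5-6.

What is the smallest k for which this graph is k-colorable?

2, 3, 4, 5, 6 are pairwise adjacent (a clique of size 5), so at least 5 colors are needed.
5 colors suffice: color red → {4}; color blue → {1, 2}; color green → {5}; color yellow → {6}; color purple → {3}. Every edge joins two different colors.

5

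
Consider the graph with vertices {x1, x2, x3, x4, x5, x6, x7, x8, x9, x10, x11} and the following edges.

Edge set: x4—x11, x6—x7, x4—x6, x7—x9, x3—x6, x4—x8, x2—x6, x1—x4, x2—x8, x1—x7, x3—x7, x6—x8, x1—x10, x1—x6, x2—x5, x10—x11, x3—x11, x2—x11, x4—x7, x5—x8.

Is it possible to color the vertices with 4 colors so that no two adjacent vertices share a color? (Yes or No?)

The chromatic number is 4. x1, x4, x6, x7 are mutually adjacent (a clique of size 4), so at least 4 colors are needed.
4 colors suffice: color 1 → {x5, x6, x9, x11}; color 2 → {x7, x8, x10}; color 3 → {x2, x3, x4}; color 4 → {x1}.
That is already a proper 4-coloring.

Yes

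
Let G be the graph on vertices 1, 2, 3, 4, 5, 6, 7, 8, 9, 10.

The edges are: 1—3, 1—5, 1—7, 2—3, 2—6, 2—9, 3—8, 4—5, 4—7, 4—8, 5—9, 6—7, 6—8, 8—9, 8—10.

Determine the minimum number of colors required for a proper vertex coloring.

3

The cycle 8-4-5-1-3-8 has odd length 5, so it cannot be 2-colored; at least 3 colors are needed.
3 colors suffice: color red → {2, 5, 7, 8}; color blue → {1, 4, 6, 9, 10}; color green → {3}. No two adjacent vertices share a color.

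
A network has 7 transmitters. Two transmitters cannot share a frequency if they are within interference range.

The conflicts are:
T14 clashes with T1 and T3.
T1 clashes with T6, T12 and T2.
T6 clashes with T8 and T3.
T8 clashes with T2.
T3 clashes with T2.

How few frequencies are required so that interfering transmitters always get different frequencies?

T1 and T12 conflict, so at least 2 frequencies are needed.
2 frequencies suffice: frequency 1 → {T1, T8, T3}; frequency 2 → {T14, T6, T12, T2}. Each listed conflict is separated.

2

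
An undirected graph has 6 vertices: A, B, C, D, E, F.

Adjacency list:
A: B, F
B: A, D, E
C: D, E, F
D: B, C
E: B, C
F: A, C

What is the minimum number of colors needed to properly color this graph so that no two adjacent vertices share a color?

The cycle B-A-F-C-E-B has odd length 5, so it cannot be 2-colored; at least 3 colors are needed.
One proper 3-coloring: A=3, B=1, C=1, D=2, E=2, F=2. Each edge has distinct colors on its endpoints.

3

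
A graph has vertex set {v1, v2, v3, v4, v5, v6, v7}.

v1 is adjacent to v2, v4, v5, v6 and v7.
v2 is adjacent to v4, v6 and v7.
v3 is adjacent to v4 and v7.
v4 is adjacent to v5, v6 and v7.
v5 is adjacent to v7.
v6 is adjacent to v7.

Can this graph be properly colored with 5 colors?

The chromatic number is 5. v1, v2, v4, v6, v7 are pairwise adjacent (a clique of size 5), so at least 5 colors are needed.
5 colors suffice: color R → {v7}; color B → {v4}; color G → {v1, v3}; color Y → {v5, v6}; color P → {v2}.
That is already a proper 5-coloring.

Yes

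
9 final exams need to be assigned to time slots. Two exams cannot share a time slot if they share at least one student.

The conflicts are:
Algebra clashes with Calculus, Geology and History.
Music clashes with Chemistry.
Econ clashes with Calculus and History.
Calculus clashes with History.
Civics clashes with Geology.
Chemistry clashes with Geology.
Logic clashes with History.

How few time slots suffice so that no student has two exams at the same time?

Algebra, Calculus, History pairwise conflict, so at least 3 time slots are needed.
3 time slots suffice: Algebra=3, Music=1, Econ=3, Calculus=2, Civics=2, Chemistry=2, Geology=1, Logic=2, History=1. No two conflicting exams share a time slot.

3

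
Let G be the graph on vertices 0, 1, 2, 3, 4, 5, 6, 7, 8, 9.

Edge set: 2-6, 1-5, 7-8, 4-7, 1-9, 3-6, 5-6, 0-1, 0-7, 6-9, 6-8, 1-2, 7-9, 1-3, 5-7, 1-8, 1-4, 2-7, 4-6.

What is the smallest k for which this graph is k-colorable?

2

2 and 6 are adjacent, so at least 2 colors are needed.
A valid assignment using 2 colors: 0=b, 1=a, 2=b, 3=b, 4=b, 5=b, 6=a, 7=a, 8=b, 9=b. No two adjacent vertices share a color.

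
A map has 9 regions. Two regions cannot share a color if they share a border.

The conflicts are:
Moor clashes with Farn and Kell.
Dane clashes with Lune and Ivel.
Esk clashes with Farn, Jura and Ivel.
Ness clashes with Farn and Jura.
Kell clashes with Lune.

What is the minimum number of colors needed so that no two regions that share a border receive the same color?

The cycle Lune-Dane-Ivel-Esk-Farn-Moor-Kell-Lune has odd length 7, so it cannot be 2-colored; at least 3 colors are needed.
3 colors suffice: Moor=3, Dane=1, Esk=1, Ness=1, Farn=2, Kell=1, Jura=2, Lune=2, Ivel=2. Each listed conflict is separated.

3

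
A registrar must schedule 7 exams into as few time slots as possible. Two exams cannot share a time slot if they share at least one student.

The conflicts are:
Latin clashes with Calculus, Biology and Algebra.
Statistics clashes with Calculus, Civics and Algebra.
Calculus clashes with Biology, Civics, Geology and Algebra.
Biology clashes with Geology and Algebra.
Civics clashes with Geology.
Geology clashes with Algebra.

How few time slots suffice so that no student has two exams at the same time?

4

Latin, Calculus, Biology, Algebra all conflict with each other, so at least 4 time slots are needed.
Using 4 time slots: Latin=4, Statistics=3, Calculus=1, Biology=3, Civics=2, Geology=4, Algebra=2. No two conflicting exams share a time slot.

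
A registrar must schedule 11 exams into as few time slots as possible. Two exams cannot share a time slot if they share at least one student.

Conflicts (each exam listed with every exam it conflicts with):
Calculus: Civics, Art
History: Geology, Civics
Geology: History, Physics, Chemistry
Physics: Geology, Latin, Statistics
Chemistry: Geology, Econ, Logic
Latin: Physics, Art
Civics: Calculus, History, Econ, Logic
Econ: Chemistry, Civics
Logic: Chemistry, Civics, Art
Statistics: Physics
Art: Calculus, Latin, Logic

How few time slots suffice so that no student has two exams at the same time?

3

The cycle History-Geology-Chemistry-Logic-Civics-History has odd length 5, so it cannot be 2-colored; at least 3 time slots are needed.
3 time slots suffice: time slot 1 → {Physics, Chemistry, Civics, Art}; time slot 2 → {Calculus, Geology, Latin, Econ, Logic, Statistics}; time slot 3 → {History}. Each listed conflict is separated.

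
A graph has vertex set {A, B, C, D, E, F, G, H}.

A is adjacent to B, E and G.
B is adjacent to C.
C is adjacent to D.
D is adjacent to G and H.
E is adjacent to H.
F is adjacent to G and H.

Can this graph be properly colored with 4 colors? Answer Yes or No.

Yes

The chromatic number is 3. The cycle D-C-B-A-G-D has odd length 5, so it cannot be 2-colored; at least 3 colors are needed.
3 colors suffice: color red → {A, D, F}; color blue → {B, G, H}; color green → {C, E}.
Since 4 ≥ 3, a proper 4-coloring certainly exists.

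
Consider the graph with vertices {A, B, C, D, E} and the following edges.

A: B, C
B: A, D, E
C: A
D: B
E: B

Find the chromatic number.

2

A and C are adjacent, so at least 2 colors are needed.
2 colors suffice: A=blue, B=red, C=red, D=blue, E=blue. No two adjacent vertices share a color.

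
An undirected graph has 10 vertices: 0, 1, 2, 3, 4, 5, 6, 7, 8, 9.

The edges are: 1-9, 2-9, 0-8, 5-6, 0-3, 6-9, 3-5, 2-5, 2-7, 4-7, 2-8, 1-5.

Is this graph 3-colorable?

The chromatic number is 3. The cycle 8-2-5-3-0-8 has odd length 5, so it cannot be 2-colored; at least 3 colors are needed.
3 colors suffice: color red → {0, 5, 7, 9}; color blue → {1, 2, 3, 4, 6}; color green → {8}.
That is already a proper 3-coloring.

Yes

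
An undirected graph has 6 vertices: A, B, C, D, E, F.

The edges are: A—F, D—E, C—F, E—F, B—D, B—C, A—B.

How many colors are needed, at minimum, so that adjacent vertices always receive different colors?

3

The cycle A-B-D-E-F-A has odd length 5, so it cannot be 2-colored; at least 3 colors are needed.
A valid assignment using 3 colors: A=2, B=1, C=2, D=2, E=3, F=1. Each edge has distinct colors on its endpoints.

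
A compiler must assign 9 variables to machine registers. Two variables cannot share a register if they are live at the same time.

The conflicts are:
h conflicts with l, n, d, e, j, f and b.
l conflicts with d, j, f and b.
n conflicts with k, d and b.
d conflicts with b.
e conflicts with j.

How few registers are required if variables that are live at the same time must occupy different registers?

4

h, n, d, b pairwise conflict, so at least 4 registers are needed.
4 registers suffice: register 1 → {h, k}; register 2 → {l, n, e}; register 3 → {d, j, f}; register 4 → {b}. No two conflicting variables share a register.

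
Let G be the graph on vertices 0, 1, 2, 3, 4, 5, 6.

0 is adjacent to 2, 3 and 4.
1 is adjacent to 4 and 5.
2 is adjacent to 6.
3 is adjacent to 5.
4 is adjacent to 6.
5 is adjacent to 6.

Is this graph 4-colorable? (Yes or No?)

The chromatic number is 3. The cycle 1-5-3-0-4-1 has odd length 5, so it cannot be 2-colored; at least 3 colors are needed.
A valid assignment using 3 colors: 0=blue, 1=blue, 2=red, 3=green, 4=red, 5=red, 6=blue.
Since 4 ≥ 3, a proper 4-coloring certainly exists.

Yes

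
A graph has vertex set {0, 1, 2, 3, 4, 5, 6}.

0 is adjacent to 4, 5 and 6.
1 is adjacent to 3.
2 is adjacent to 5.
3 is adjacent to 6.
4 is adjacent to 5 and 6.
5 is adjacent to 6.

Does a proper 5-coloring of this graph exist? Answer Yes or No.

The chromatic number is 4. 0, 4, 5, 6 are pairwise adjacent (a clique of size 4), so at least 4 colors are needed.
4 colors suffice: color red → {3, 5}; color blue → {1, 2, 6}; color green → {0}; color yellow → {4}.
Since 5 ≥ 4, a proper 5-coloring certainly exists.

Yes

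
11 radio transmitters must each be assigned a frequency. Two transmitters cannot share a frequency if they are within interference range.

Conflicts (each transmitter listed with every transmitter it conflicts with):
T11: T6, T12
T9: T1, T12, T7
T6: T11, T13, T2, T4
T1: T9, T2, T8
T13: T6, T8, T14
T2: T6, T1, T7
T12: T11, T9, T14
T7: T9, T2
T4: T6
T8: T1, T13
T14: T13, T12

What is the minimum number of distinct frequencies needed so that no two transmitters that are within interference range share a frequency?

3

The cycle T13-T14-T12-T11-T6-T13 has odd length 5, so it cannot be 2-colored; at least 3 frequencies are needed.
Using 3 frequencies: T11=3, T9=1, T6=1, T1=2, T13=2, T2=3, T12=2, T7=2, T4=2, T8=1, T14=1. Every pair that conflicts lands in different frequencies.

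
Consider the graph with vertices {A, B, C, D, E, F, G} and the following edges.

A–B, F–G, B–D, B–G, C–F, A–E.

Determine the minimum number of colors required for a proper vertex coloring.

B and D are adjacent, so at least 2 colors are needed.
One proper 2-coloring: A=blue, B=red, C=blue, D=blue, E=red, F=red, G=blue. Each edge has distinct colors on its endpoints.

2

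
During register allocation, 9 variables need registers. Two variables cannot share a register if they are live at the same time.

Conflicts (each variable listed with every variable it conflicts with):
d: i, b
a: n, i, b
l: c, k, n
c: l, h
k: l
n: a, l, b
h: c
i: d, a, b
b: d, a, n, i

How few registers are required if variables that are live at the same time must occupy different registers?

3

a, n, b are mutually in conflict, so at least 3 registers are needed.
Using 3 registers: d=3, a=3, l=1, c=2, k=2, n=2, h=1, i=2, b=1. No two conflicting variables share a register.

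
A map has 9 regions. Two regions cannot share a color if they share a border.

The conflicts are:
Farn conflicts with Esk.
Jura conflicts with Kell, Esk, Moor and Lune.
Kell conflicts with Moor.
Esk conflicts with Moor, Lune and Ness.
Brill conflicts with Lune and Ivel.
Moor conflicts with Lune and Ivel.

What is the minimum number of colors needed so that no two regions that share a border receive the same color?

Jura, Esk, Moor, Lune are mutually in conflict, so at least 4 colors are needed.
4 colors suffice: Farn=1, Jura=4, Kell=2, Esk=2, Brill=1, Moor=1, Lune=3, Ivel=2, Ness=1. No two conflicting regions share a color.

4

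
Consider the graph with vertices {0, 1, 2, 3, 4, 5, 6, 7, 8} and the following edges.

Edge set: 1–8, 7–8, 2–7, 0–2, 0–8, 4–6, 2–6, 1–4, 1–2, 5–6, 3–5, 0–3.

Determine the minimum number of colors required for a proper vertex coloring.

3

The cycle 5-3-0-2-6-5 has odd length 5, so it cannot be 2-colored; at least 3 colors are needed.
3 colors suffice: color red → {2, 4, 5, 8}; color blue → {0, 1, 6, 7}; color green → {3}. Each edge has distinct colors on its endpoints.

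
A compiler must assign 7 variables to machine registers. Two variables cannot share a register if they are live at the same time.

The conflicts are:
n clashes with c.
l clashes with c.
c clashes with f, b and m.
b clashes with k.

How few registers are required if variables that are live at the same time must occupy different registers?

2

l and c conflict, so at least 2 registers are needed.
Using 2 registers: n=2, l=2, c=1, f=2, b=2, m=2, k=1. Every pair that conflicts lands in different registers.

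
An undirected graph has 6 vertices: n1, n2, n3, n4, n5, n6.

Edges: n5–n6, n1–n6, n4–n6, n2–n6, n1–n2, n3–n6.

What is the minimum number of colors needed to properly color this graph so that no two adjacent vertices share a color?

n1, n2, n6 are pairwise adjacent, so at least 3 colors are needed.
A valid assignment using 3 colors: n1=3, n2=2, n3=2, n4=2, n5=2, n6=1. Each edge has distinct colors on its endpoints.

3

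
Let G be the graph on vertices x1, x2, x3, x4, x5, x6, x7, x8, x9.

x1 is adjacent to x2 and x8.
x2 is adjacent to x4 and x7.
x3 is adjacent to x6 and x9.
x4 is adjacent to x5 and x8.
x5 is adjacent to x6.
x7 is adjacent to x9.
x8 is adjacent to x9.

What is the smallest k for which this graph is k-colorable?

3

The cycle x2-x4-x8-x9-x7-x2 has odd length 5, so it cannot be 2-colored; at least 3 colors are needed.
A valid assignment using 3 colors: x1=blue, x2=red, x3=green, x4=blue, x5=green, x6=red, x7=green, x8=red, x9=blue. Each edge has distinct colors on its endpoints.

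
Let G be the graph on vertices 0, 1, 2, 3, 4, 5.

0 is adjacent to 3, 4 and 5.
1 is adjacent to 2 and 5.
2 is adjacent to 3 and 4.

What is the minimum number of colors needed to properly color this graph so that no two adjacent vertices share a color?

The cycle 0-4-2-1-5-0 has odd length 5, so it cannot be 2-colored; at least 3 colors are needed.
3 colors suffice: 0=red, 1=green, 2=red, 3=blue, 4=blue, 5=blue. Every edge joins two different colors.

3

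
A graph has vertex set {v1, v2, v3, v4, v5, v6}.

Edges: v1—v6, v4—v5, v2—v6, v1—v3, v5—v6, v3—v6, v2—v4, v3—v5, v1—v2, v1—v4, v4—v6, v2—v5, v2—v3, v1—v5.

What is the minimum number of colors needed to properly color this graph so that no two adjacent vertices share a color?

v1, v2, v3, v5, v6 form a clique, so at least 5 colors are needed.
5 colors suffice: color 1 → {v5}; color 2 → {v2}; color 3 → {v1}; color 4 → {v6}; color 5 → {v3, v4}. Every edge joins two different colors.

5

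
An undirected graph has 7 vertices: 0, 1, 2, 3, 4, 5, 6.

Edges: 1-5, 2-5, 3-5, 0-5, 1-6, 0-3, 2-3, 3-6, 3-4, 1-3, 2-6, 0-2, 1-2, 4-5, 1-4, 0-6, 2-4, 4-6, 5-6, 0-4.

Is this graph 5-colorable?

1, 2, 3, 4, 5, 6 are mutually adjacent (a clique of size 6), so at least 6 colors are needed.
So 5 colors are not enough.

No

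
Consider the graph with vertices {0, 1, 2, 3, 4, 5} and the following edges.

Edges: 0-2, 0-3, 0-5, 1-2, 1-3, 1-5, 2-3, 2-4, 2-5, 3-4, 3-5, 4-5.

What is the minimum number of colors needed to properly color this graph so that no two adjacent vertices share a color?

4

1, 2, 3, 5 form a clique, so at least 4 colors are needed.
4 colors suffice: 0=d, 1=d, 2=b, 3=a, 4=d, 5=c. Each edge has distinct colors on its endpoints.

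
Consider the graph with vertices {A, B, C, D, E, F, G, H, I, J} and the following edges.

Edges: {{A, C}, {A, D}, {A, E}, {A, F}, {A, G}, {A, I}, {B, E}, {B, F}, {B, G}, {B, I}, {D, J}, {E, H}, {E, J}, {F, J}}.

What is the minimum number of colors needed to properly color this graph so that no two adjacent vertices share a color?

2

D and J are adjacent, so at least 2 colors are needed.
2 colors suffice: A=red, B=red, C=blue, D=blue, E=blue, F=blue, G=blue, H=red, I=blue, J=red. No two adjacent vertices share a color.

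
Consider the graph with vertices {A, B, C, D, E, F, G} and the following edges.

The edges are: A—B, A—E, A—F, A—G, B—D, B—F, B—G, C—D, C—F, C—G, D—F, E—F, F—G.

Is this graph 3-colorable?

A, B, F, G form a clique, so at least 4 colors are needed.
So 3 colors are not enough.

No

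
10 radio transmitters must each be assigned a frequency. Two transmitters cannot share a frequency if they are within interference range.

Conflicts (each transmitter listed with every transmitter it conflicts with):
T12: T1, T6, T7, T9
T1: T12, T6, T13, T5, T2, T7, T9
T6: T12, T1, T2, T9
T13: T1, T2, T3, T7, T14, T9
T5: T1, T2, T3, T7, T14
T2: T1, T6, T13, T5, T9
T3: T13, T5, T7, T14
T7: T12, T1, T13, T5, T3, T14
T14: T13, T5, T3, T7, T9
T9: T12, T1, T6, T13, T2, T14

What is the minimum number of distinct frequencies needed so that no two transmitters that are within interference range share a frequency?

T5, T3, T7, T14 are mutually in conflict, so at least 4 frequencies are needed.
4 frequencies suffice: frequency 1 → {T1, T14}; frequency 2 → {T7, T9}; frequency 3 → {T6, T13, T5}; frequency 4 → {T12, T2, T3}. Every pair that conflicts lands in different frequencies.

4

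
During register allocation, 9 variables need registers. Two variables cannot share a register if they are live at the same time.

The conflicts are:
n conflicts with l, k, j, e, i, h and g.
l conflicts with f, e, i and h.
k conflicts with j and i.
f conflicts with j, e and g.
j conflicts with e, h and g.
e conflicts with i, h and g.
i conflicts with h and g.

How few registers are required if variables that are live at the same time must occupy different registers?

5

n, l, e, i, h all conflict with each other, so at least 5 registers are needed.
5 registers suffice: register 1 → {k, e}; register 2 → {n, f}; register 3 → {j, i}; register 4 → {l, g}; register 5 → {h}. No two conflicting variables share a register.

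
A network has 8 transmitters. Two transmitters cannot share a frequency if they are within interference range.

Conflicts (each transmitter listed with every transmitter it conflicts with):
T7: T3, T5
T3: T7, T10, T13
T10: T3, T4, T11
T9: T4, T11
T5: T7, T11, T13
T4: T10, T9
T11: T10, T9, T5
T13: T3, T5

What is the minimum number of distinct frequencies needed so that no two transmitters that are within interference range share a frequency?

The cycle T10-T3-T7-T5-T11-T10 has odd length 5, so it cannot be 2-colored; at least 3 frequencies are needed.
Using 3 frequencies: T7=3, T3=1, T10=2, T9=2, T5=2, T4=1, T11=1, T13=3. No two conflicting transmitters share a frequency.

3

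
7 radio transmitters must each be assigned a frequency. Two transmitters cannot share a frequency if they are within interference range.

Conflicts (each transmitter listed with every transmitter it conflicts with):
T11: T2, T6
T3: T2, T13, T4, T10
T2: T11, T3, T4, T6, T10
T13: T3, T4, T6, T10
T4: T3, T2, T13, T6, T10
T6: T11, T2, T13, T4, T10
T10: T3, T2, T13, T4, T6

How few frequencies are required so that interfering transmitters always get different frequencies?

T13, T4, T6, T10 are mutually in conflict, so at least 4 frequencies are needed.
4 frequencies suffice: T11=2, T3=1, T2=4, T13=4, T4=2, T6=1, T10=3. No two conflicting transmitters share a frequency.

4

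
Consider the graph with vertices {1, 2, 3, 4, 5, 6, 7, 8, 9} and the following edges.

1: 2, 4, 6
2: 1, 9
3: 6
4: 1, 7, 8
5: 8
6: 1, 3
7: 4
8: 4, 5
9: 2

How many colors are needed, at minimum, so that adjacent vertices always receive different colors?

2

5 and 8 are adjacent, so at least 2 colors are needed.
2 colors suffice: color a → {2, 4, 5, 6}; color b → {1, 3, 7, 8, 9}. Every edge joins two different colors.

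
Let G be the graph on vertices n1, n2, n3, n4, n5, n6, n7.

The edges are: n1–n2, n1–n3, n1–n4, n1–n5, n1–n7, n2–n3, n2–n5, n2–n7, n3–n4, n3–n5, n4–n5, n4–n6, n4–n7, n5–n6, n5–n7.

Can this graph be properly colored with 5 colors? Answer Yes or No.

The chromatic number is 4. n1, n4, n5, n7 are pairwise adjacent (a clique of size 4), so at least 4 colors are needed.
4 colors suffice: color R → {n5}; color B → {n2, n4}; color G → {n1, n6}; color Y → {n3, n7}.
Since 5 ≥ 4, a proper 5-coloring certainly exists.

Yes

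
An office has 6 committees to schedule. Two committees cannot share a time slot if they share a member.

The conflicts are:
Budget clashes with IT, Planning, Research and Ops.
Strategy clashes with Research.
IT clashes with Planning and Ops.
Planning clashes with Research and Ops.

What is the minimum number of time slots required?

4

Budget, IT, Planning, Ops are mutually in conflict, so at least 4 time slots are needed.
4 time slots suffice: time slot 1 → {Strategy, Planning}; time slot 2 → {Budget}; time slot 3 → {IT, Research}; time slot 4 → {Ops}. Every pair that conflicts lands in different time slots.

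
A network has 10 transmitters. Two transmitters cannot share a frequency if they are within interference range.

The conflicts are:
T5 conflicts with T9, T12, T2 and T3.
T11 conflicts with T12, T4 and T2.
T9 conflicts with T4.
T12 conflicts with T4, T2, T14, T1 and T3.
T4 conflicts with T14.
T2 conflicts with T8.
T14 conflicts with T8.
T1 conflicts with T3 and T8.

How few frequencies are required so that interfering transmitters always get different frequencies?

T5, T12, T3 are mutually in conflict, so at least 3 frequencies are needed.
3 frequencies suffice: T5=2, T11=2, T9=1, T12=1, T4=3, T2=3, T14=2, T1=2, T3=3, T8=1. Every pair that conflicts lands in different frequencies.

3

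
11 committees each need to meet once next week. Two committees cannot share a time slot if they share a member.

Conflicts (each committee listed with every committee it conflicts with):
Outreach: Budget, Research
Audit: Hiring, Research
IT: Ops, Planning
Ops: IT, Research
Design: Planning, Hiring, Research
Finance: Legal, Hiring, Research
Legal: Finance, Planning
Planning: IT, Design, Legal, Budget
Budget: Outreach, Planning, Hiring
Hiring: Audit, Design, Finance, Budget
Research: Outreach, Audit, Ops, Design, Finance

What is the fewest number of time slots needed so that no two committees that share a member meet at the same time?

The cycle Hiring-Budget-Outreach-Research-Audit-Hiring has odd length 5, so it cannot be 2-colored; at least 3 time slots are needed.
Using 3 time slots: Outreach=3, Audit=2, IT=3, Ops=2, Design=2, Finance=2, Legal=3, Planning=1, Budget=2, Hiring=1, Research=1. Every pair that conflicts lands in different time slots.

3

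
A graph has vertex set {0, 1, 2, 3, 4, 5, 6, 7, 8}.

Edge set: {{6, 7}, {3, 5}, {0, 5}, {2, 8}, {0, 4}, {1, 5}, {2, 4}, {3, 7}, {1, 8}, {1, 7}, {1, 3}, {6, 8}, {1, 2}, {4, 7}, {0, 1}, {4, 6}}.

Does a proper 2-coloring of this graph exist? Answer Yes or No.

No

0, 1, 5 are mutually adjacent, so at least 3 colors are needed.
So 2 colors are not enough.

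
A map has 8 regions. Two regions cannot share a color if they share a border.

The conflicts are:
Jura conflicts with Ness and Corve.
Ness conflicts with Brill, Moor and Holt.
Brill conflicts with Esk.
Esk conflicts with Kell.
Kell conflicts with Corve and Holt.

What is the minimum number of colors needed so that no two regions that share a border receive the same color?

The cycle Kell-Esk-Brill-Ness-Holt-Kell has odd length 5, so it cannot be 2-colored; at least 3 colors are needed.
3 colors suffice: color 1 → {Ness, Kell}; color 2 → {Jura, Brill, Moor, Holt}; color 3 → {Esk, Corve}. No two conflicting regions share a color.

3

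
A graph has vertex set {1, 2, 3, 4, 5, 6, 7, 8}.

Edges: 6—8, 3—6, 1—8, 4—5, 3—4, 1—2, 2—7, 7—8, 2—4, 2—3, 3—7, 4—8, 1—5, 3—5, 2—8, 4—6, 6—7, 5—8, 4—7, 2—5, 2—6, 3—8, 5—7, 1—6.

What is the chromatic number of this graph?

2, 3, 4, 5, 7, 8 are mutually adjacent (a clique of size 6), so at least 6 colors are needed.
6 colors suffice: color a → {8}; color b → {2}; color c → {1, 7}; color d → {5, 6}; color e → {3}; color f → {4}. No two adjacent vertices share a color.

6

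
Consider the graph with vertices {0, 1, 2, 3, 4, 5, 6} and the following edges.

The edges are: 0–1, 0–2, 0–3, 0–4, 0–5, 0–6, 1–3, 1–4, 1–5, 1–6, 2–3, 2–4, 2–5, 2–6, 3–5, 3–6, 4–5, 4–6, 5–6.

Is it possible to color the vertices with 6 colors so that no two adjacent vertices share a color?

Yes

The chromatic number is 5. 0, 1, 4, 5, 6 are pairwise adjacent (a clique of size 5), so at least 5 colors are needed.
5 colors suffice: color a → {0}; color b → {6}; color c → {5}; color d → {3, 4}; color e → {1, 2}.
Since 6 ≥ 5, a proper 6-coloring certainly exists.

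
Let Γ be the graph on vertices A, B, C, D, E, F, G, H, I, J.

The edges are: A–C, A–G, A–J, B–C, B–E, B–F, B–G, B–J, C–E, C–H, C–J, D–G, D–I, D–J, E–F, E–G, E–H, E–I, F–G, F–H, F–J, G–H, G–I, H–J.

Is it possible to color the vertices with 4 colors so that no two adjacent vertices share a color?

The chromatic number is 4. E, F, G, H are pairwise adjacent (a clique of size 4), so at least 4 colors are needed.
4 colors suffice: color red → {G, J}; color blue → {A, D, E}; color green → {B, H, I}; color yellow → {C, F}.
That is already a proper 4-coloring.

Yes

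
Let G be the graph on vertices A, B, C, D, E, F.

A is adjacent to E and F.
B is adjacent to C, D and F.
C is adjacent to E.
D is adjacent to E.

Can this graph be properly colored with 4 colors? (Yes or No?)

Yes

The chromatic number is 3. The cycle A-F-B-D-E-A has odd length 5, so it cannot be 2-colored; at least 3 colors are needed.
A valid assignment using 3 colors: A=3, B=1, C=2, D=2, E=1, F=2.
Since 4 ≥ 3, a proper 4-coloring certainly exists.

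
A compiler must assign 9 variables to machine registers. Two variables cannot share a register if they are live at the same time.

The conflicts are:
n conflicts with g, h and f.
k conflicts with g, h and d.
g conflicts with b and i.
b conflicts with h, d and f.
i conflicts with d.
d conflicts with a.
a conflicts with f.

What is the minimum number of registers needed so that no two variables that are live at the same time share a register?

n and g conflict, so at least 2 registers are needed.
2 registers suffice: register 1 → {g, h, d, f}; register 2 → {n, k, b, i, a}. Each listed conflict is separated.

2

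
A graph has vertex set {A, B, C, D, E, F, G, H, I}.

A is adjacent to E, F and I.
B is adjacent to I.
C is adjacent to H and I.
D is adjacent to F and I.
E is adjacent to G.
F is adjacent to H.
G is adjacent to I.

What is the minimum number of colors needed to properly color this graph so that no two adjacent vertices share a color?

3

The cycle D-F-H-C-I-D has odd length 5, so it cannot be 2-colored; at least 3 colors are needed.
3 colors suffice: A=2, B=2, C=3, D=2, E=1, F=1, G=2, H=2, I=1. No two adjacent vertices share a color.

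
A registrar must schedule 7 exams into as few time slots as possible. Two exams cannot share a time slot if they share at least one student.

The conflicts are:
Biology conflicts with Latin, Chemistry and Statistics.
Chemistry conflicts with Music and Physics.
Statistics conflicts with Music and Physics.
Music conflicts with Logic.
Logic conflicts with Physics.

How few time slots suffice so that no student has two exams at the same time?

Biology and Chemistry conflict, so at least 2 time slots are needed.
2 time slots suffice: time slot 1 → {Latin, Chemistry, Statistics, Logic}; time slot 2 → {Biology, Music, Physics}. No two conflicting exams share a time slot.

2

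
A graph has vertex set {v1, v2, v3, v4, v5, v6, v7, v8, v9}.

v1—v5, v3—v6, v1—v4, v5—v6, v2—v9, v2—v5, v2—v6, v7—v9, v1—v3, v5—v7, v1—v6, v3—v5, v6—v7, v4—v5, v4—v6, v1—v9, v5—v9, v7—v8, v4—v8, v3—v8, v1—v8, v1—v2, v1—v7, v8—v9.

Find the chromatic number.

v1, v4, v5, v6 are mutually adjacent (a clique of size 4), so at least 4 colors are needed.
4 colors suffice: color R → {v1}; color B → {v5, v8}; color G → {v6, v9}; color Y → {v2, v3, v4, v7}. Each edge has distinct colors on its endpoints.

4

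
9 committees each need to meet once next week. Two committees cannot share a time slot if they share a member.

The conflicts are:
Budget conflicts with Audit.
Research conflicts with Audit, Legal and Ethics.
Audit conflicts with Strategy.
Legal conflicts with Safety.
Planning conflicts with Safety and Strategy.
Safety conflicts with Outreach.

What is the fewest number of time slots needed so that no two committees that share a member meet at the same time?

2

Planning and Strategy conflict, so at least 2 time slots are needed.
2 time slots suffice: time slot 1 → {Budget, Research, Safety, Strategy}; time slot 2 → {Audit, Legal, Planning, Outreach, Ethics}. No two conflicting committees share a time slot.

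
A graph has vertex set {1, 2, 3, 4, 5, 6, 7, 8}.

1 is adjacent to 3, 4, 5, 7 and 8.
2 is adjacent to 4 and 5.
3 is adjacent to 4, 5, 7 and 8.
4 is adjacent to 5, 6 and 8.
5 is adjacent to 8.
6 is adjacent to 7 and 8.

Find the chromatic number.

1, 3, 4, 5, 8 are pairwise adjacent (a clique of size 5), so at least 5 colors are needed.
5 colors suffice: color a → {4, 7}; color b → {2, 8}; color c → {5, 6}; color d → {3}; color e → {1}. Every edge joins two different colors.

5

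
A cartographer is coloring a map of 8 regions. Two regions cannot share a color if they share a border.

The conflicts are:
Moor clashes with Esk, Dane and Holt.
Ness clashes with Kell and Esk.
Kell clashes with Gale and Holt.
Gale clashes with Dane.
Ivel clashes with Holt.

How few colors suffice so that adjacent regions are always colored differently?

3

The cycle Moor-Dane-Gale-Kell-Holt-Moor has odd length 5, so it cannot be 2-colored; at least 3 colors are needed.
3 colors suffice: color 1 → {Moor, Kell, Ivel}; color 2 → {Ness, Gale, Holt}; color 3 → {Esk, Dane}. Each listed conflict is separated.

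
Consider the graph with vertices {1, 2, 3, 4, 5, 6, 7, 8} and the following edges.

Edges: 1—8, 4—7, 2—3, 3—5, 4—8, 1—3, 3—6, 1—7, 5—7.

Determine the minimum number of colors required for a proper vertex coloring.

2

5 and 7 are adjacent, so at least 2 colors are needed.
2 colors suffice: color red → {3, 7, 8}; color blue → {1, 2, 4, 5, 6}. Every edge joins two different colors.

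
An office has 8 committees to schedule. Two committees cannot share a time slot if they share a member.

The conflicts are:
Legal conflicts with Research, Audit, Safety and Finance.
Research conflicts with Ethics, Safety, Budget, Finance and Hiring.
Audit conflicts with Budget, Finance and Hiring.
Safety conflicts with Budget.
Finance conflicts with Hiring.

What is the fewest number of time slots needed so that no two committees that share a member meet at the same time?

Legal, Audit, Finance all conflict with each other, so at least 3 time slots are needed.
Using 3 time slots: Legal=2, Research=1, Ethics=2, Audit=1, Safety=3, Budget=2, Finance=3, Hiring=2. No two conflicting committees share a time slot.

3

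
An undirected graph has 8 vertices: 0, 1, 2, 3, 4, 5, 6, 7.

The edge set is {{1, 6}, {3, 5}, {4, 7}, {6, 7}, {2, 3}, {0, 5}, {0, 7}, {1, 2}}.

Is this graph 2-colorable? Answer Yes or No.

No

The cycle 2-1-6-7-0-5-3-2 has odd length 7, so it cannot be 2-colored; at least 3 colors are needed.
So 2 colors are not enough.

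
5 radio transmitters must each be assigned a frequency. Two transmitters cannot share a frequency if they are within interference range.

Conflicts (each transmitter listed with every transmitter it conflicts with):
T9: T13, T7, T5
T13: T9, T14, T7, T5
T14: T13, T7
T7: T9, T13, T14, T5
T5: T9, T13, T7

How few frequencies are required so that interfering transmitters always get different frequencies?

4

T9, T13, T7, T5 all conflict with each other, so at least 4 frequencies are needed.
Using 4 frequencies: T9=3, T13=2, T14=3, T7=1, T5=4. Each listed conflict is separated.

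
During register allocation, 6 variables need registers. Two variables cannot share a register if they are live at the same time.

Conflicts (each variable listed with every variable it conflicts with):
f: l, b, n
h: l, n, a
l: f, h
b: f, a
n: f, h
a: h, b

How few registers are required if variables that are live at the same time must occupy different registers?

3

The cycle f-n-h-a-b-f has odd length 5, so it cannot be 2-colored; at least 3 registers are needed.
3 registers suffice: register 1 → {f, h}; register 2 → {l, b, n}; register 3 → {a}. Each listed conflict is separated.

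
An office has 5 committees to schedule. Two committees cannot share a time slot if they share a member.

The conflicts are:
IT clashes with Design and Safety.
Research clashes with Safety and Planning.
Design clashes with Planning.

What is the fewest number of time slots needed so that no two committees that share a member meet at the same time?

3

The cycle Research-Safety-IT-Design-Planning-Research has odd length 5, so it cannot be 2-colored; at least 3 time slots are needed.
3 time slots suffice: time slot 1 → {IT, Planning}; time slot 2 → {Research, Design}; time slot 3 → {Safety}. Each listed conflict is separated.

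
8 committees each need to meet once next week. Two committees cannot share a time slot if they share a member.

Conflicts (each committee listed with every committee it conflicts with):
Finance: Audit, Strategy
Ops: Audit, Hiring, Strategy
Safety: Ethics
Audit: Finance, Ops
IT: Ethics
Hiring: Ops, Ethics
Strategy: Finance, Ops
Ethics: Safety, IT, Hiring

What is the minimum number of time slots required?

2

IT and Ethics conflict, so at least 2 time slots are needed.
2 time slots suffice: time slot 1 → {Finance, Ops, Ethics}; time slot 2 → {Safety, Audit, IT, Hiring, Strategy}. No two conflicting committees share a time slot.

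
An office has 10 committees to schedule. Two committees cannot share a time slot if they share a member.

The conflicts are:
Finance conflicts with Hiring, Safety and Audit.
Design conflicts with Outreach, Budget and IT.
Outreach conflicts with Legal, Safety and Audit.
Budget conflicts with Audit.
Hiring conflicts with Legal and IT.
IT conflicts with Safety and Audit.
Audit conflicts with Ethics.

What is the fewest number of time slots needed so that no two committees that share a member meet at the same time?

The cycle Legal-Hiring-IT-Safety-Outreach-Legal has odd length 5, so it cannot be 2-colored; at least 3 time slots are needed.
Using 3 time slots: Finance=2, Design=1, Outreach=2, Budget=2, Hiring=1, Legal=3, IT=2, Safety=1, Audit=1, Ethics=2. Every pair that conflicts lands in different time slots.

3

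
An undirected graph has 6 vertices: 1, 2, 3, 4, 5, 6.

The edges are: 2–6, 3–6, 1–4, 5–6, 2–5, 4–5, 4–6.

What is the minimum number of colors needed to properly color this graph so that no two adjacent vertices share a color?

4, 5, 6 are pairwise adjacent, so at least 3 colors are needed.
3 colors suffice: color a → {1, 6}; color b → {2, 3, 4}; color c → {5}. No two adjacent vertices share a color.

3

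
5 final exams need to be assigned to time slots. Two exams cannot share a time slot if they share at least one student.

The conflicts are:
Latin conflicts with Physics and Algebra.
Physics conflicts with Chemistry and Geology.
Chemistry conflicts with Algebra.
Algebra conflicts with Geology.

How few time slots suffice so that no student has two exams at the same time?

Latin and Algebra conflict, so at least 2 time slots are needed.
A valid assignment using 2 time slots: Latin=2, Physics=1, Chemistry=2, Algebra=1, Geology=2. No two conflicting exams share a time slot.

2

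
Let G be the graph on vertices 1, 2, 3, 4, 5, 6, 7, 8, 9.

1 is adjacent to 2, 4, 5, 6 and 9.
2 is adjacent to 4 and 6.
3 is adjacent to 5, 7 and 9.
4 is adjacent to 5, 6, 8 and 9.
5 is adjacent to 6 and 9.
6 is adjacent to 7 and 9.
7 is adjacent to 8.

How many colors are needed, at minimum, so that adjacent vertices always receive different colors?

1, 4, 5, 6, 9 are pairwise adjacent (a clique of size 5), so at least 5 colors are needed.
A valid assignment using 5 colors: 1=purple, 2=green, 3=red, 4=red, 5=green, 6=blue, 7=green, 8=blue, 9=yellow. Each edge has distinct colors on its endpoints.

5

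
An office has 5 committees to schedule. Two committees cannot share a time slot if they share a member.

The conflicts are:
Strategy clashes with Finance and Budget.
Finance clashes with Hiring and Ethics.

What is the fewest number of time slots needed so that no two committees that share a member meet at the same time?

2

Finance and Ethics conflict, so at least 2 time slots are needed.
2 time slots suffice: time slot 1 → {Finance, Budget}; time slot 2 → {Strategy, Hiring, Ethics}. No two conflicting committees share a time slot.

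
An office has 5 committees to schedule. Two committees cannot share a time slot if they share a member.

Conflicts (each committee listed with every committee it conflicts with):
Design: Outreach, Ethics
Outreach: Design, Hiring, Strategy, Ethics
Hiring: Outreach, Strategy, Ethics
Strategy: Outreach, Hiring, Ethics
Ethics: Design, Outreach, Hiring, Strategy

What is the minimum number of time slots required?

4

Outreach, Hiring, Strategy, Ethics pairwise conflict, so at least 4 time slots are needed.
4 time slots suffice: time slot 1 → {Ethics}; time slot 2 → {Outreach}; time slot 3 → {Design, Hiring}; time slot 4 → {Strategy}. Each listed conflict is separated.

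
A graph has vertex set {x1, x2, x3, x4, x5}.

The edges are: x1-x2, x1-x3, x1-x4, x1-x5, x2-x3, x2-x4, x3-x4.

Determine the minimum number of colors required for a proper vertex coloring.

x1, x2, x3, x4 form a clique, so at least 4 colors are needed.
4 colors suffice: color red → {x1}; color blue → {x3, x5}; color green → {x4}; color yellow → {x2}. No two adjacent vertices share a color.

4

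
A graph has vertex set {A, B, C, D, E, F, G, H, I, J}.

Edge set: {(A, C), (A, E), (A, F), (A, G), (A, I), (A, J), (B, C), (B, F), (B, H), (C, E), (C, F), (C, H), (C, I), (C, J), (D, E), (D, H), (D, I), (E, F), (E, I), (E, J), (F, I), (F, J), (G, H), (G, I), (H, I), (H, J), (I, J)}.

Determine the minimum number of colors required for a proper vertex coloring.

A, C, E, F, I, J form a clique, so at least 6 colors are needed.
6 colors suffice: color 1 → {B, I}; color 2 → {C, D, G}; color 3 → {F, H}; color 4 → {A}; color 5 → {E}; color 6 → {J}. Each edge has distinct colors on its endpoints.

6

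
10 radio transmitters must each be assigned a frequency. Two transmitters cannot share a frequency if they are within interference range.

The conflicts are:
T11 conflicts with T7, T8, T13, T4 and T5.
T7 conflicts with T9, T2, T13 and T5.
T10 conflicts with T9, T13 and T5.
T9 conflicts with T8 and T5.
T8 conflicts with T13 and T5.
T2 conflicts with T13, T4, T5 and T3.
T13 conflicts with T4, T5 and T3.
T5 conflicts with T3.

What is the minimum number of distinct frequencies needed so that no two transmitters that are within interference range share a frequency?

4

T7, T2, T13, T5 pairwise conflict, so at least 4 frequencies are needed.
4 frequencies suffice: T11=4, T7=3, T10=3, T9=2, T8=3, T2=4, T13=2, T4=1, T5=1, T3=3. No two conflicting transmitters share a frequency.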